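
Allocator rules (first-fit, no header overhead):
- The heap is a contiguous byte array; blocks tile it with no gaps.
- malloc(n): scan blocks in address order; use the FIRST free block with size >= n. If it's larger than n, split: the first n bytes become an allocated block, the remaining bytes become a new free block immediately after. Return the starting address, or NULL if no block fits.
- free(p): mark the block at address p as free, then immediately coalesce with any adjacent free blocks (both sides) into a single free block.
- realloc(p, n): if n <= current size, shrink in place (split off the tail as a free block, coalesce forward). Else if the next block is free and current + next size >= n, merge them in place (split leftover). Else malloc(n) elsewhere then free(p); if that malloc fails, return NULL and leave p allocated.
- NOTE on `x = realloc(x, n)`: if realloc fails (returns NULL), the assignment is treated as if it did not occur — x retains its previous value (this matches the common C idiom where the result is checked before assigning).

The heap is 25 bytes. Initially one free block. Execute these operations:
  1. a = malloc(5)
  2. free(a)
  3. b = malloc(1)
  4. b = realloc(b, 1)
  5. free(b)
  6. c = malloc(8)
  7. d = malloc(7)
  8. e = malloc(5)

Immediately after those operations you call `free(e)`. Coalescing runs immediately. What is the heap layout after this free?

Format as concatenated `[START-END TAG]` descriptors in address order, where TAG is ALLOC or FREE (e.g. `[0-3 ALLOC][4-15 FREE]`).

Op 1: a = malloc(5) -> a = 0; heap: [0-4 ALLOC][5-24 FREE]
Op 2: free(a) -> (freed a); heap: [0-24 FREE]
Op 3: b = malloc(1) -> b = 0; heap: [0-0 ALLOC][1-24 FREE]
Op 4: b = realloc(b, 1) -> b = 0; heap: [0-0 ALLOC][1-24 FREE]
Op 5: free(b) -> (freed b); heap: [0-24 FREE]
Op 6: c = malloc(8) -> c = 0; heap: [0-7 ALLOC][8-24 FREE]
Op 7: d = malloc(7) -> d = 8; heap: [0-7 ALLOC][8-14 ALLOC][15-24 FREE]
Op 8: e = malloc(5) -> e = 15; heap: [0-7 ALLOC][8-14 ALLOC][15-19 ALLOC][20-24 FREE]
free(e): e = 15 -> block [15-19 ALLOC]; mark free, coalesce with adjacent free neighbors -> [0-7 ALLOC][8-14 ALLOC][15-24 FREE]

Answer: [0-7 ALLOC][8-14 ALLOC][15-24 FREE]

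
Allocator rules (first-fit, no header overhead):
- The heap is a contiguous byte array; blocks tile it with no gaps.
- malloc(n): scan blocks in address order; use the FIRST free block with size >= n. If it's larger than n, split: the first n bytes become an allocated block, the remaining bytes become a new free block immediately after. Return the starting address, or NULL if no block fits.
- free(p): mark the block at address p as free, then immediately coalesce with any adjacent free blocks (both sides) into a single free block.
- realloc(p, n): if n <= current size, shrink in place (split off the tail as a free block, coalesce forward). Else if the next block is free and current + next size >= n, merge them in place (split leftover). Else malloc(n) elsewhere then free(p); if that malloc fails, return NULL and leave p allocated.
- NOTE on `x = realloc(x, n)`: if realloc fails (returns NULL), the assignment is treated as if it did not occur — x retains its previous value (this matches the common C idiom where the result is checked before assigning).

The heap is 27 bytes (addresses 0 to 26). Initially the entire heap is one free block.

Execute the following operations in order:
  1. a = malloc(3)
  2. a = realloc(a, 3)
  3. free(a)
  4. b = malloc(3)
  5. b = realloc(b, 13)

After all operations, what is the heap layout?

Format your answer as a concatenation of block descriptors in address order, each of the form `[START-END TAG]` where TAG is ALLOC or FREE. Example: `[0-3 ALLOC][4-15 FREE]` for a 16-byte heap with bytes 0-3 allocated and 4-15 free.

Op 1: a = malloc(3) -> a = 0; heap: [0-2 ALLOC][3-26 FREE]
Op 2: a = realloc(a, 3) -> a = 0; heap: [0-2 ALLOC][3-26 FREE]
Op 3: free(a) -> (freed a); heap: [0-26 FREE]
Op 4: b = malloc(3) -> b = 0; heap: [0-2 ALLOC][3-26 FREE]
Op 5: b = realloc(b, 13) -> b = 0; heap: [0-12 ALLOC][13-26 FREE]

Answer: [0-12 ALLOC][13-26 FREE]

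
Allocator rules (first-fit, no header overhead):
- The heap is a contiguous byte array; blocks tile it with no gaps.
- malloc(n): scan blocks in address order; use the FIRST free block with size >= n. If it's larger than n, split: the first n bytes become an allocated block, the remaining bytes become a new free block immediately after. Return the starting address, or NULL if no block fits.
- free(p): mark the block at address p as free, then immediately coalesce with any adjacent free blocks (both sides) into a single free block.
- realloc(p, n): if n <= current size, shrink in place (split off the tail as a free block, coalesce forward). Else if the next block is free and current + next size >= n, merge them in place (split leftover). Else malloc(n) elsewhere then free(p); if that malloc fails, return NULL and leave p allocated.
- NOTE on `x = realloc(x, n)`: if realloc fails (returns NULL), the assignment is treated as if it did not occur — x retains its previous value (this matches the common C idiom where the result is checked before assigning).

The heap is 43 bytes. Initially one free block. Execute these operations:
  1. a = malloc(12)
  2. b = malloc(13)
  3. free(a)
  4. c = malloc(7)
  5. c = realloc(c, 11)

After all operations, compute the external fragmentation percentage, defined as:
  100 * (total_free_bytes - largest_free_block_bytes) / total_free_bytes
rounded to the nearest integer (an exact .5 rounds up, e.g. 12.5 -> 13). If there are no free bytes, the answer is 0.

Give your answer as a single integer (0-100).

Op 1: a = malloc(12) -> a = 0; heap: [0-11 ALLOC][12-42 FREE]
Op 2: b = malloc(13) -> b = 12; heap: [0-11 ALLOC][12-24 ALLOC][25-42 FREE]
Op 3: free(a) -> (freed a); heap: [0-11 FREE][12-24 ALLOC][25-42 FREE]
Op 4: c = malloc(7) -> c = 0; heap: [0-6 ALLOC][7-11 FREE][12-24 ALLOC][25-42 FREE]
Op 5: c = realloc(c, 11) -> c = 0; heap: [0-10 ALLOC][11-11 FREE][12-24 ALLOC][25-42 FREE]
Free blocks: [1 18] total_free=19 largest=18 -> 100*(19-18)/19 = 100/19 ≈ 5.263 -> rounds to 5

Answer: 5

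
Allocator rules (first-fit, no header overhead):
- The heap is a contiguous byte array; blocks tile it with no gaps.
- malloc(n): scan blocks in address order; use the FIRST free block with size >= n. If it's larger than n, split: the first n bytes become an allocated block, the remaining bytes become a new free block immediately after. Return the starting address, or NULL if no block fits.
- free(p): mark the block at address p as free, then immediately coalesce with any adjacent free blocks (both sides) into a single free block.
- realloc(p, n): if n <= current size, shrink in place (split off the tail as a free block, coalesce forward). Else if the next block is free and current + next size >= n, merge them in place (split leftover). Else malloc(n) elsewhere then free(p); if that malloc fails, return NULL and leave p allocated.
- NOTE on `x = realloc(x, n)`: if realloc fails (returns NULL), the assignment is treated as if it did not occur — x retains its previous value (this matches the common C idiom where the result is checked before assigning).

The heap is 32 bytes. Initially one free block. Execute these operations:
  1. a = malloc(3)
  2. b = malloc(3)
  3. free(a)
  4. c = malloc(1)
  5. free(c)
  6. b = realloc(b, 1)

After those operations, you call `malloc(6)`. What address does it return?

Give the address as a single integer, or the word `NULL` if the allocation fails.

Answer: 4

Derivation:
Op 1: a = malloc(3) -> a = 0; heap: [0-2 ALLOC][3-31 FREE]
Op 2: b = malloc(3) -> b = 3; heap: [0-2 ALLOC][3-5 ALLOC][6-31 FREE]
Op 3: free(a) -> (freed a); heap: [0-2 FREE][3-5 ALLOC][6-31 FREE]
Op 4: c = malloc(1) -> c = 0; heap: [0-0 ALLOC][1-2 FREE][3-5 ALLOC][6-31 FREE]
Op 5: free(c) -> (freed c); heap: [0-2 FREE][3-5 ALLOC][6-31 FREE]
Op 6: b = realloc(b, 1) -> b = 3; heap: [0-2 FREE][3-3 ALLOC][4-31 FREE]
malloc(6): first-fit scan over [0-2 FREE][3-3 ALLOC][4-31 FREE] -> 4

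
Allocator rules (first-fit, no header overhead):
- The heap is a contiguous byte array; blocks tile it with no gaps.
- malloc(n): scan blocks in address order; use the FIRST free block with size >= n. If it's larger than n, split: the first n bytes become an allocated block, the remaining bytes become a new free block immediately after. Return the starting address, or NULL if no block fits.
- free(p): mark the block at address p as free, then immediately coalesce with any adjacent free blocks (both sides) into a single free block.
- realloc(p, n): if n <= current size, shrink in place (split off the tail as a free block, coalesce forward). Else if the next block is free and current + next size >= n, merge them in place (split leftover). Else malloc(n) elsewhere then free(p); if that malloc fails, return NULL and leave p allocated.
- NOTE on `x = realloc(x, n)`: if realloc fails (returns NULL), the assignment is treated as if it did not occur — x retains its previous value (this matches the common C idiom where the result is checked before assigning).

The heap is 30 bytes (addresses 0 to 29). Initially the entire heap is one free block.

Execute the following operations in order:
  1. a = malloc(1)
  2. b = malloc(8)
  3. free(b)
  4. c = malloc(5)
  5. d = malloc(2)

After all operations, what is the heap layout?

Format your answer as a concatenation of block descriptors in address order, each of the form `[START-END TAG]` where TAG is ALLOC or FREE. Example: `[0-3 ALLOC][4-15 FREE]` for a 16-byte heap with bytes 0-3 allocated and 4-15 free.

Answer: [0-0 ALLOC][1-5 ALLOC][6-7 ALLOC][8-29 FREE]

Derivation:
Op 1: a = malloc(1) -> a = 0; heap: [0-0 ALLOC][1-29 FREE]
Op 2: b = malloc(8) -> b = 1; heap: [0-0 ALLOC][1-8 ALLOC][9-29 FREE]
Op 3: free(b) -> (freed b); heap: [0-0 ALLOC][1-29 FREE]
Op 4: c = malloc(5) -> c = 1; heap: [0-0 ALLOC][1-5 ALLOC][6-29 FREE]
Op 5: d = malloc(2) -> d = 6; heap: [0-0 ALLOC][1-5 ALLOC][6-7 ALLOC][8-29 FREE]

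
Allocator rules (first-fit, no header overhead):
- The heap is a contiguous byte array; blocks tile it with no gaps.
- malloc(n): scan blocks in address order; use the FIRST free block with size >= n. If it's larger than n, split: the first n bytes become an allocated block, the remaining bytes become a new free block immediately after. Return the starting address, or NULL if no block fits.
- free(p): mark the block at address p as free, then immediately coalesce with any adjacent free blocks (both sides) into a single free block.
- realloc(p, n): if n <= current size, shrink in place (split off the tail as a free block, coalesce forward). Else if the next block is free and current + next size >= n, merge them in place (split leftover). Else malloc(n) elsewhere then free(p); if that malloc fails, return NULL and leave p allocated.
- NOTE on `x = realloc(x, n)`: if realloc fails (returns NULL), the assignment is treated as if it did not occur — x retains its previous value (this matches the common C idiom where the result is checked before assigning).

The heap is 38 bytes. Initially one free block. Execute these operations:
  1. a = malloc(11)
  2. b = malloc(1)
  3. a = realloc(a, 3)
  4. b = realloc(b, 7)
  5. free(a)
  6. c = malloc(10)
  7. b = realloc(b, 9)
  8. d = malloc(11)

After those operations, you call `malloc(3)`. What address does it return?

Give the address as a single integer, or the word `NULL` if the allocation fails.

Op 1: a = malloc(11) -> a = 0; heap: [0-10 ALLOC][11-37 FREE]
Op 2: b = malloc(1) -> b = 11; heap: [0-10 ALLOC][11-11 ALLOC][12-37 FREE]
Op 3: a = realloc(a, 3) -> a = 0; heap: [0-2 ALLOC][3-10 FREE][11-11 ALLOC][12-37 FREE]
Op 4: b = realloc(b, 7) -> b = 11; heap: [0-2 ALLOC][3-10 FREE][11-17 ALLOC][18-37 FREE]
Op 5: free(a) -> (freed a); heap: [0-10 FREE][11-17 ALLOC][18-37 FREE]
Op 6: c = malloc(10) -> c = 0; heap: [0-9 ALLOC][10-10 FREE][11-17 ALLOC][18-37 FREE]
Op 7: b = realloc(b, 9) -> b = 11; heap: [0-9 ALLOC][10-10 FREE][11-19 ALLOC][20-37 FREE]
Op 8: d = malloc(11) -> d = 20; heap: [0-9 ALLOC][10-10 FREE][11-19 ALLOC][20-30 ALLOC][31-37 FREE]
malloc(3): first-fit scan over [0-9 ALLOC][10-10 FREE][11-19 ALLOC][20-30 ALLOC][31-37 FREE] -> 31

Answer: 31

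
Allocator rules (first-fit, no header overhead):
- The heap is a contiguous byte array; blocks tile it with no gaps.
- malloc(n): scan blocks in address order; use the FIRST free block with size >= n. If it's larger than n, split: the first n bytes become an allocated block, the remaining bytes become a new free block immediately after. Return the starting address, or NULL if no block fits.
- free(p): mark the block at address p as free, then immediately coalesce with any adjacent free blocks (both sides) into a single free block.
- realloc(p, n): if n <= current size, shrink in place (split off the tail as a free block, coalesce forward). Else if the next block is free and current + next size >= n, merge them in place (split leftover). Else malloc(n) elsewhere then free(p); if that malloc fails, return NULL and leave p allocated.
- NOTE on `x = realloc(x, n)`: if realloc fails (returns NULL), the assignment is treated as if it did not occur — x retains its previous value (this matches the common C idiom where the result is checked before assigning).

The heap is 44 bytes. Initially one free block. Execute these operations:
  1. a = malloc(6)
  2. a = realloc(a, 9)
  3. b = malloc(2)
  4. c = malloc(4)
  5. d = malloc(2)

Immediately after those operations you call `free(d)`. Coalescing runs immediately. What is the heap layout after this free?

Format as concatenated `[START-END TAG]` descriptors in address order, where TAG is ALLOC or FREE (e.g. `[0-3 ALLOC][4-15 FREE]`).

Op 1: a = malloc(6) -> a = 0; heap: [0-5 ALLOC][6-43 FREE]
Op 2: a = realloc(a, 9) -> a = 0; heap: [0-8 ALLOC][9-43 FREE]
Op 3: b = malloc(2) -> b = 9; heap: [0-8 ALLOC][9-10 ALLOC][11-43 FREE]
Op 4: c = malloc(4) -> c = 11; heap: [0-8 ALLOC][9-10 ALLOC][11-14 ALLOC][15-43 FREE]
Op 5: d = malloc(2) -> d = 15; heap: [0-8 ALLOC][9-10 ALLOC][11-14 ALLOC][15-16 ALLOC][17-43 FREE]
free(d): d = 15 -> block [15-16 ALLOC]; mark free, coalesce with adjacent free neighbors -> [0-8 ALLOC][9-10 ALLOC][11-14 ALLOC][15-43 FREE]

Answer: [0-8 ALLOC][9-10 ALLOC][11-14 ALLOC][15-43 FREE]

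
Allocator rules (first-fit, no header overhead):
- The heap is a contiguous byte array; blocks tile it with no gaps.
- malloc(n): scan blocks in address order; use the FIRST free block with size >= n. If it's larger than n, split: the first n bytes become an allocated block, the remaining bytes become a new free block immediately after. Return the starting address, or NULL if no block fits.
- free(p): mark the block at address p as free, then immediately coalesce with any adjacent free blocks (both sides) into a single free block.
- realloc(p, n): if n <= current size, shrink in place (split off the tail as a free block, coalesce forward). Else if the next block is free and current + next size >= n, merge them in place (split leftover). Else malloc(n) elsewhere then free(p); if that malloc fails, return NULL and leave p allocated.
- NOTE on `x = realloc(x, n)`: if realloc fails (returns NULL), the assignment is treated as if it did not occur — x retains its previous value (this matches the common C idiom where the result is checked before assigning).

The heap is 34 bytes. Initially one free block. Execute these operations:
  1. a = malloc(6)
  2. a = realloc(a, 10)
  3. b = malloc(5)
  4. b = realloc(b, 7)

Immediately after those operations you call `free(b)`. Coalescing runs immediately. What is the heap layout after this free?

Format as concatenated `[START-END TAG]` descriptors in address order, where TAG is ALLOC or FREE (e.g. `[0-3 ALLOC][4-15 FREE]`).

Answer: [0-9 ALLOC][10-33 FREE]

Derivation:
Op 1: a = malloc(6) -> a = 0; heap: [0-5 ALLOC][6-33 FREE]
Op 2: a = realloc(a, 10) -> a = 0; heap: [0-9 ALLOC][10-33 FREE]
Op 3: b = malloc(5) -> b = 10; heap: [0-9 ALLOC][10-14 ALLOC][15-33 FREE]
Op 4: b = realloc(b, 7) -> b = 10; heap: [0-9 ALLOC][10-16 ALLOC][17-33 FREE]
free(b): b = 10 -> block [10-16 ALLOC]; mark free, coalesce with adjacent free neighbors -> [0-9 ALLOC][10-33 FREE]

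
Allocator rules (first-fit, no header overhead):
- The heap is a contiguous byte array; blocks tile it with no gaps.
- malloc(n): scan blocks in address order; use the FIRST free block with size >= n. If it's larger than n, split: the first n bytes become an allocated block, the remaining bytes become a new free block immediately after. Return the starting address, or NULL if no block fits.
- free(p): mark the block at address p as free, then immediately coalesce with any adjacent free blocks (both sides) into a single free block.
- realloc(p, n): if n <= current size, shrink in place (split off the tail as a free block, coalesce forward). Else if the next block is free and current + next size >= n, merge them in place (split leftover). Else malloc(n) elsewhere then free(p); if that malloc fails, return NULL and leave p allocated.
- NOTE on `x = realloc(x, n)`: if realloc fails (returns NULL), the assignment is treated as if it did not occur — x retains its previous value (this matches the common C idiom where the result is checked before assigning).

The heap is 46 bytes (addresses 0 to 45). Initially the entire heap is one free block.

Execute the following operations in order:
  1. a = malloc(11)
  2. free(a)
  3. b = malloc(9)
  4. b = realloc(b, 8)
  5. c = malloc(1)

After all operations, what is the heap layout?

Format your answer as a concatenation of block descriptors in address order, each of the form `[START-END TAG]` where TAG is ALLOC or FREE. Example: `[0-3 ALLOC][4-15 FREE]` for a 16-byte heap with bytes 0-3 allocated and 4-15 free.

Op 1: a = malloc(11) -> a = 0; heap: [0-10 ALLOC][11-45 FREE]
Op 2: free(a) -> (freed a); heap: [0-45 FREE]
Op 3: b = malloc(9) -> b = 0; heap: [0-8 ALLOC][9-45 FREE]
Op 4: b = realloc(b, 8) -> b = 0; heap: [0-7 ALLOC][8-45 FREE]
Op 5: c = malloc(1) -> c = 8; heap: [0-7 ALLOC][8-8 ALLOC][9-45 FREE]

Answer: [0-7 ALLOC][8-8 ALLOC][9-45 FREE]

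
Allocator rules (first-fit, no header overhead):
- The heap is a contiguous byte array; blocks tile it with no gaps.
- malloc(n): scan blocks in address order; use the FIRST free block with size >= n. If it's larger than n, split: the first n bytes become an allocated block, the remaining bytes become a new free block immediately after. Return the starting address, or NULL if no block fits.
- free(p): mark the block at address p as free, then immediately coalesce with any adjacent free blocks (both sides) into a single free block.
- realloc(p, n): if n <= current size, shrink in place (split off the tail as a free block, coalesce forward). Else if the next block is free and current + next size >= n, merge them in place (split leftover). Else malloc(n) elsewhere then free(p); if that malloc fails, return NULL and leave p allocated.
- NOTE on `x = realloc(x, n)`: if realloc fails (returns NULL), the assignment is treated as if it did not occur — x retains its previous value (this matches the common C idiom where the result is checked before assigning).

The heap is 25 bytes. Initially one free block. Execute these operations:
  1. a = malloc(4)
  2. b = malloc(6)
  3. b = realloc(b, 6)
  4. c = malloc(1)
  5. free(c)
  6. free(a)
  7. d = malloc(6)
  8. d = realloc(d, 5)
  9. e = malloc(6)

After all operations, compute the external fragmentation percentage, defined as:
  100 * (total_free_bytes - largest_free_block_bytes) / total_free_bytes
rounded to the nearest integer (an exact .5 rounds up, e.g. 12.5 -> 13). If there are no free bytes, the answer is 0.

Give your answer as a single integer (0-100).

Answer: 50

Derivation:
Op 1: a = malloc(4) -> a = 0; heap: [0-3 ALLOC][4-24 FREE]
Op 2: b = malloc(6) -> b = 4; heap: [0-3 ALLOC][4-9 ALLOC][10-24 FREE]
Op 3: b = realloc(b, 6) -> b = 4; heap: [0-3 ALLOC][4-9 ALLOC][10-24 FREE]
Op 4: c = malloc(1) -> c = 10; heap: [0-3 ALLOC][4-9 ALLOC][10-10 ALLOC][11-24 FREE]
Op 5: free(c) -> (freed c); heap: [0-3 ALLOC][4-9 ALLOC][10-24 FREE]
Op 6: free(a) -> (freed a); heap: [0-3 FREE][4-9 ALLOC][10-24 FREE]
Op 7: d = malloc(6) -> d = 10; heap: [0-3 FREE][4-9 ALLOC][10-15 ALLOC][16-24 FREE]
Op 8: d = realloc(d, 5) -> d = 10; heap: [0-3 FREE][4-9 ALLOC][10-14 ALLOC][15-24 FREE]
Op 9: e = malloc(6) -> e = 15; heap: [0-3 FREE][4-9 ALLOC][10-14 ALLOC][15-20 ALLOC][21-24 FREE]
Free blocks: [4 4] total_free=8 largest=4 -> 100*(8-4)/8 = 400/8 = 50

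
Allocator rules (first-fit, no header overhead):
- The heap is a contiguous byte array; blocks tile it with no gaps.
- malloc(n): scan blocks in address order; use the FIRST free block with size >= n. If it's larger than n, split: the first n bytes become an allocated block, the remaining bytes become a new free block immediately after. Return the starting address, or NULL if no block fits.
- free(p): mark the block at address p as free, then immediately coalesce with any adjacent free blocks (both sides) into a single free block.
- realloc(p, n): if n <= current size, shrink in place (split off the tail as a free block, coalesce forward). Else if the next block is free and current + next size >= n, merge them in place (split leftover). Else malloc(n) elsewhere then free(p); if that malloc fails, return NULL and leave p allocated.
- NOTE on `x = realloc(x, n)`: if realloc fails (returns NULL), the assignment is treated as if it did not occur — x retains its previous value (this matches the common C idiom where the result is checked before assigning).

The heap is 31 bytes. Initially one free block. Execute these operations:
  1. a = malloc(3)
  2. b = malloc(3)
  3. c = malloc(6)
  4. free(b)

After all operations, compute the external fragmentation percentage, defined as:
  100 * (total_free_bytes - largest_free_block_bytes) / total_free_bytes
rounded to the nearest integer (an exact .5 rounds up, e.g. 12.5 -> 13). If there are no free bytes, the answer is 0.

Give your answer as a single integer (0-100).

Op 1: a = malloc(3) -> a = 0; heap: [0-2 ALLOC][3-30 FREE]
Op 2: b = malloc(3) -> b = 3; heap: [0-2 ALLOC][3-5 ALLOC][6-30 FREE]
Op 3: c = malloc(6) -> c = 6; heap: [0-2 ALLOC][3-5 ALLOC][6-11 ALLOC][12-30 FREE]
Op 4: free(b) -> (freed b); heap: [0-2 ALLOC][3-5 FREE][6-11 ALLOC][12-30 FREE]
Free blocks: [3 19] total_free=22 largest=19 -> 100*(22-19)/22 = 300/22 ≈ 13.636 -> rounds to 14

Answer: 14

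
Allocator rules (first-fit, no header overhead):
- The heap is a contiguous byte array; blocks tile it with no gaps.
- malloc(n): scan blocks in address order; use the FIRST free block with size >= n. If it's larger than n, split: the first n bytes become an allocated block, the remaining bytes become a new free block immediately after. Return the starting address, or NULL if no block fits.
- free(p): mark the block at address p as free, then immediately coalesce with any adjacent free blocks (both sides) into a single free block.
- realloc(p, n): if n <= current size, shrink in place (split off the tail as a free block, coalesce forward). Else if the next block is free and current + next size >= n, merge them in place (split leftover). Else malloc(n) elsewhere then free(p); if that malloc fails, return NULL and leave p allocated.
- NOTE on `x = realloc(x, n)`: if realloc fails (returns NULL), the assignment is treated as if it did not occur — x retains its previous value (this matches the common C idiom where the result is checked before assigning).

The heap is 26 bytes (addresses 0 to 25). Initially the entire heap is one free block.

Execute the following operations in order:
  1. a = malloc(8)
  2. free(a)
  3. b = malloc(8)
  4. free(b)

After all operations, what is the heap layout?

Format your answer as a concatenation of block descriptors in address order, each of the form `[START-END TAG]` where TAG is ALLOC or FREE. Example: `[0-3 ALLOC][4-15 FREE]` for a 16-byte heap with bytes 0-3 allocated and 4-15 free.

Answer: [0-25 FREE]

Derivation:
Op 1: a = malloc(8) -> a = 0; heap: [0-7 ALLOC][8-25 FREE]
Op 2: free(a) -> (freed a); heap: [0-25 FREE]
Op 3: b = malloc(8) -> b = 0; heap: [0-7 ALLOC][8-25 FREE]
Op 4: free(b) -> (freed b); heap: [0-25 FREE]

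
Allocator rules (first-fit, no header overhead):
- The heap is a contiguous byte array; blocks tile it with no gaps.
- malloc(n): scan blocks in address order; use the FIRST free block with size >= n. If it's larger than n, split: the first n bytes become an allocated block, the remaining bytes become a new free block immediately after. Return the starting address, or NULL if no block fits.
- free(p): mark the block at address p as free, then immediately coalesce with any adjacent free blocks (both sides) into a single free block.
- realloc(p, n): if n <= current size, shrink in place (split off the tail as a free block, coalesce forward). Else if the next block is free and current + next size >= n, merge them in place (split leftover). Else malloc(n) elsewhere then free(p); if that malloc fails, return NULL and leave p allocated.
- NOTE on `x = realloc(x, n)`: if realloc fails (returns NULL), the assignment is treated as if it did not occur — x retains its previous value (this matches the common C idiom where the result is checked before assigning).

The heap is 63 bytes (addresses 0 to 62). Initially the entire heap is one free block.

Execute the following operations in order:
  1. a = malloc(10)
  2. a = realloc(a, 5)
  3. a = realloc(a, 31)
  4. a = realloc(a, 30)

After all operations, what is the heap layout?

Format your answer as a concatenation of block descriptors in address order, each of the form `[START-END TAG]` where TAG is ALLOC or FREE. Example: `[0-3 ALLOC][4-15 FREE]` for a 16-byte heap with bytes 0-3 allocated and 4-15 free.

Op 1: a = malloc(10) -> a = 0; heap: [0-9 ALLOC][10-62 FREE]
Op 2: a = realloc(a, 5) -> a = 0; heap: [0-4 ALLOC][5-62 FREE]
Op 3: a = realloc(a, 31) -> a = 0; heap: [0-30 ALLOC][31-62 FREE]
Op 4: a = realloc(a, 30) -> a = 0; heap: [0-29 ALLOC][30-62 FREE]

Answer: [0-29 ALLOC][30-62 FREE]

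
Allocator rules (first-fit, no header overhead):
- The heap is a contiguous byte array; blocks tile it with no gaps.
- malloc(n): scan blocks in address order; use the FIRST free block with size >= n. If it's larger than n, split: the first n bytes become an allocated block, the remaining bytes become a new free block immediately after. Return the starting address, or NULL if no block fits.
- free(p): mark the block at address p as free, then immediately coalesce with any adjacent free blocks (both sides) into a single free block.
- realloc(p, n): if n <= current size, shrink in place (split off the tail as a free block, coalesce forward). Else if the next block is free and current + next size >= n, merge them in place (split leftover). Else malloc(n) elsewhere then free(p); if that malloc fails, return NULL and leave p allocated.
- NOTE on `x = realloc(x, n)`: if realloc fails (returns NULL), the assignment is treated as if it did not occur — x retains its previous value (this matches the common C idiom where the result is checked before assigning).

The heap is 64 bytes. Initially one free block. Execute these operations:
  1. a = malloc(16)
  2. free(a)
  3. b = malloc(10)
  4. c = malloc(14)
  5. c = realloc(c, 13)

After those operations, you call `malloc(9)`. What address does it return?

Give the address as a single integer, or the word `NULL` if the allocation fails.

Answer: 23

Derivation:
Op 1: a = malloc(16) -> a = 0; heap: [0-15 ALLOC][16-63 FREE]
Op 2: free(a) -> (freed a); heap: [0-63 FREE]
Op 3: b = malloc(10) -> b = 0; heap: [0-9 ALLOC][10-63 FREE]
Op 4: c = malloc(14) -> c = 10; heap: [0-9 ALLOC][10-23 ALLOC][24-63 FREE]
Op 5: c = realloc(c, 13) -> c = 10; heap: [0-9 ALLOC][10-22 ALLOC][23-63 FREE]
malloc(9): first-fit scan over [0-9 ALLOC][10-22 ALLOC][23-63 FREE] -> 23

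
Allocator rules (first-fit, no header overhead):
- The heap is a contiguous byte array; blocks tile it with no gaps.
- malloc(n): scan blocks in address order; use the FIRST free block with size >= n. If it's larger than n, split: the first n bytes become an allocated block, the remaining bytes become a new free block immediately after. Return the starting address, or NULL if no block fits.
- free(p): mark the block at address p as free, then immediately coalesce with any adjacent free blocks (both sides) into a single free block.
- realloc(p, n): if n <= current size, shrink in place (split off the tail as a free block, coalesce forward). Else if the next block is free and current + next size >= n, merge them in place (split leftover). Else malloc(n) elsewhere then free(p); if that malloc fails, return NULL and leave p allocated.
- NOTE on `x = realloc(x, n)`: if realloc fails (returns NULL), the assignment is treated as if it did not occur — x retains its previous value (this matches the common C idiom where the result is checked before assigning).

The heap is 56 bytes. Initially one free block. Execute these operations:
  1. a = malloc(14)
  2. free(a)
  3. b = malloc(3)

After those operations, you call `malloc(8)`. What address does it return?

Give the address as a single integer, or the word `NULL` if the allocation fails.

Answer: 3

Derivation:
Op 1: a = malloc(14) -> a = 0; heap: [0-13 ALLOC][14-55 FREE]
Op 2: free(a) -> (freed a); heap: [0-55 FREE]
Op 3: b = malloc(3) -> b = 0; heap: [0-2 ALLOC][3-55 FREE]
malloc(8): first-fit scan over [0-2 ALLOC][3-55 FREE] -> 3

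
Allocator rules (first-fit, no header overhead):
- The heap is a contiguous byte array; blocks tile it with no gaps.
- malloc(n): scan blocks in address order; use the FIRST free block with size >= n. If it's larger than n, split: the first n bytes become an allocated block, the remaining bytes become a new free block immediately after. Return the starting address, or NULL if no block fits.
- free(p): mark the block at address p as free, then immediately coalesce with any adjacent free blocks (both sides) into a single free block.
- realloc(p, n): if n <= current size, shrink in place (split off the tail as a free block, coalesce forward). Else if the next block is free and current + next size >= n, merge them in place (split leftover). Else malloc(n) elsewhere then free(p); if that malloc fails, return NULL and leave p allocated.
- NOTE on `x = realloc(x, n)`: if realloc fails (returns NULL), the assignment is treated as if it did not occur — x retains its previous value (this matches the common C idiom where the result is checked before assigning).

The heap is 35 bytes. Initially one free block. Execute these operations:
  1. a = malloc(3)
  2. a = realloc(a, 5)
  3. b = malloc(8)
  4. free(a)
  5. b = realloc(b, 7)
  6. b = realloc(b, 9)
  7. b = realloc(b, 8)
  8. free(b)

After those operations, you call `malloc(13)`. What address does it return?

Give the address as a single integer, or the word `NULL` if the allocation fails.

Answer: 0

Derivation:
Op 1: a = malloc(3) -> a = 0; heap: [0-2 ALLOC][3-34 FREE]
Op 2: a = realloc(a, 5) -> a = 0; heap: [0-4 ALLOC][5-34 FREE]
Op 3: b = malloc(8) -> b = 5; heap: [0-4 ALLOC][5-12 ALLOC][13-34 FREE]
Op 4: free(a) -> (freed a); heap: [0-4 FREE][5-12 ALLOC][13-34 FREE]
Op 5: b = realloc(b, 7) -> b = 5; heap: [0-4 FREE][5-11 ALLOC][12-34 FREE]
Op 6: b = realloc(b, 9) -> b = 5; heap: [0-4 FREE][5-13 ALLOC][14-34 FREE]
Op 7: b = realloc(b, 8) -> b = 5; heap: [0-4 FREE][5-12 ALLOC][13-34 FREE]
Op 8: free(b) -> (freed b); heap: [0-34 FREE]
malloc(13): first-fit scan over [0-34 FREE] -> 0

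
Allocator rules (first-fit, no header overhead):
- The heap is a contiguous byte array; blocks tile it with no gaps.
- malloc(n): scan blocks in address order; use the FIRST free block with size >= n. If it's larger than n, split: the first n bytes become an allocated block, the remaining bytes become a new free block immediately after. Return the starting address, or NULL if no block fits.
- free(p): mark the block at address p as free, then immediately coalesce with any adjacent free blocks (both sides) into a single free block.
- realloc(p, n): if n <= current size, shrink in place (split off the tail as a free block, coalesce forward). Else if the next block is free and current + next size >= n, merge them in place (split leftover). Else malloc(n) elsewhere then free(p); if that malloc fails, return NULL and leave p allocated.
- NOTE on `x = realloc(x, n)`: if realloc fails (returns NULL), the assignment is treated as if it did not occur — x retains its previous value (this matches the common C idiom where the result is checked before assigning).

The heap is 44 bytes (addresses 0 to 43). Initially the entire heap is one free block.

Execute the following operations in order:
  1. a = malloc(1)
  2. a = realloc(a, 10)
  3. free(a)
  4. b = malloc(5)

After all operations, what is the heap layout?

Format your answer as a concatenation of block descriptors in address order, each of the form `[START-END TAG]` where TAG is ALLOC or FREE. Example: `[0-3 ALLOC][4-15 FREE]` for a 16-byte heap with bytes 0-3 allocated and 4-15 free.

Op 1: a = malloc(1) -> a = 0; heap: [0-0 ALLOC][1-43 FREE]
Op 2: a = realloc(a, 10) -> a = 0; heap: [0-9 ALLOC][10-43 FREE]
Op 3: free(a) -> (freed a); heap: [0-43 FREE]
Op 4: b = malloc(5) -> b = 0; heap: [0-4 ALLOC][5-43 FREE]

Answer: [0-4 ALLOC][5-43 FREE]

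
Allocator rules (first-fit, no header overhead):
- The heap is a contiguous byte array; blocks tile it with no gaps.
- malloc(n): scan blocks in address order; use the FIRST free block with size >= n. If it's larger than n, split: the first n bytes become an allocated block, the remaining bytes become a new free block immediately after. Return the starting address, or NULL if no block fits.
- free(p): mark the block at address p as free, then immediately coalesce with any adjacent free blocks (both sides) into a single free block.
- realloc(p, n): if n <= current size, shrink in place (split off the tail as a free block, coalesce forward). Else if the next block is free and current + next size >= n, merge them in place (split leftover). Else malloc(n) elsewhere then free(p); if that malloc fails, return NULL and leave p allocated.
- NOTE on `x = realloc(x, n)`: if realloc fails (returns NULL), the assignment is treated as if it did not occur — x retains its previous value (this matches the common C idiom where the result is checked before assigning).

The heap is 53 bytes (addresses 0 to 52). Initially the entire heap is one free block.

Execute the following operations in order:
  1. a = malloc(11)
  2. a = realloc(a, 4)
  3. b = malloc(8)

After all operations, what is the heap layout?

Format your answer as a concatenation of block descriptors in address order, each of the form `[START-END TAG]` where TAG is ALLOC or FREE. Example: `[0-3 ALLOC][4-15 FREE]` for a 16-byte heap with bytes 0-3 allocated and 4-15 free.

Op 1: a = malloc(11) -> a = 0; heap: [0-10 ALLOC][11-52 FREE]
Op 2: a = realloc(a, 4) -> a = 0; heap: [0-3 ALLOC][4-52 FREE]
Op 3: b = malloc(8) -> b = 4; heap: [0-3 ALLOC][4-11 ALLOC][12-52 FREE]

Answer: [0-3 ALLOC][4-11 ALLOC][12-52 FREE]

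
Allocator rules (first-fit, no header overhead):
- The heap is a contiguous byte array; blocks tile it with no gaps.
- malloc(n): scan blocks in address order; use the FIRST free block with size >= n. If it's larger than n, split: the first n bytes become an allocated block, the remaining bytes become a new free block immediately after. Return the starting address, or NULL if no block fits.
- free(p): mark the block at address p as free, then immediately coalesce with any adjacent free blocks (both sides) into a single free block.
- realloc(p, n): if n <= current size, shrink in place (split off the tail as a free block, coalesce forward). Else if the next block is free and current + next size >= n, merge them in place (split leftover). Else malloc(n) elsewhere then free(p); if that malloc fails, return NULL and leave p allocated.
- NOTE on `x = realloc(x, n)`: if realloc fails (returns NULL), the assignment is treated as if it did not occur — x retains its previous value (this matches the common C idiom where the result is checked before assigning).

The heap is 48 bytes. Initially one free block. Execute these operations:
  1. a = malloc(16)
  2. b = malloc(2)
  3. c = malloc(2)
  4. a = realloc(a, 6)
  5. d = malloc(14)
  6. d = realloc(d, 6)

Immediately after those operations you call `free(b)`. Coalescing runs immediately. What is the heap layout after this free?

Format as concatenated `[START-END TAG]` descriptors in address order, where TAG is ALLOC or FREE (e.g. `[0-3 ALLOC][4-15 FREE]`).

Op 1: a = malloc(16) -> a = 0; heap: [0-15 ALLOC][16-47 FREE]
Op 2: b = malloc(2) -> b = 16; heap: [0-15 ALLOC][16-17 ALLOC][18-47 FREE]
Op 3: c = malloc(2) -> c = 18; heap: [0-15 ALLOC][16-17 ALLOC][18-19 ALLOC][20-47 FREE]
Op 4: a = realloc(a, 6) -> a = 0; heap: [0-5 ALLOC][6-15 FREE][16-17 ALLOC][18-19 ALLOC][20-47 FREE]
Op 5: d = malloc(14) -> d = 20; heap: [0-5 ALLOC][6-15 FREE][16-17 ALLOC][18-19 ALLOC][20-33 ALLOC][34-47 FREE]
Op 6: d = realloc(d, 6) -> d = 20; heap: [0-5 ALLOC][6-15 FREE][16-17 ALLOC][18-19 ALLOC][20-25 ALLOC][26-47 FREE]
free(b): b = 16 -> block [16-17 ALLOC]; mark free, coalesce with adjacent free neighbors -> [0-5 ALLOC][6-17 FREE][18-19 ALLOC][20-25 ALLOC][26-47 FREE]

Answer: [0-5 ALLOC][6-17 FREE][18-19 ALLOC][20-25 ALLOC][26-47 FREE]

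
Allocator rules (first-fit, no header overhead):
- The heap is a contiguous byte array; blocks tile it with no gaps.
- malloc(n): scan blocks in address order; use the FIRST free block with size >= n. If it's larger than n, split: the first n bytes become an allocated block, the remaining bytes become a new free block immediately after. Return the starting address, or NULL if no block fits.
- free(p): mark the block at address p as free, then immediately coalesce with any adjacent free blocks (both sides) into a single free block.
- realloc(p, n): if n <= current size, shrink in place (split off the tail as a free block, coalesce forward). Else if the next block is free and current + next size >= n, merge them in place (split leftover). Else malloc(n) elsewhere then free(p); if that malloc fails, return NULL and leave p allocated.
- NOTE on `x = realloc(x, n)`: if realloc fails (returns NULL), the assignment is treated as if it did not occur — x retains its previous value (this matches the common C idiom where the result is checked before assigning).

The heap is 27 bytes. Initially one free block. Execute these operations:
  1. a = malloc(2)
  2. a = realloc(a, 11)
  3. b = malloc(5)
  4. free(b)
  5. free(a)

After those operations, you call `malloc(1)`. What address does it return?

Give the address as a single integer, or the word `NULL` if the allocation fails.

Op 1: a = malloc(2) -> a = 0; heap: [0-1 ALLOC][2-26 FREE]
Op 2: a = realloc(a, 11) -> a = 0; heap: [0-10 ALLOC][11-26 FREE]
Op 3: b = malloc(5) -> b = 11; heap: [0-10 ALLOC][11-15 ALLOC][16-26 FREE]
Op 4: free(b) -> (freed b); heap: [0-10 ALLOC][11-26 FREE]
Op 5: free(a) -> (freed a); heap: [0-26 FREE]
malloc(1): first-fit scan over [0-26 FREE] -> 0

Answer: 0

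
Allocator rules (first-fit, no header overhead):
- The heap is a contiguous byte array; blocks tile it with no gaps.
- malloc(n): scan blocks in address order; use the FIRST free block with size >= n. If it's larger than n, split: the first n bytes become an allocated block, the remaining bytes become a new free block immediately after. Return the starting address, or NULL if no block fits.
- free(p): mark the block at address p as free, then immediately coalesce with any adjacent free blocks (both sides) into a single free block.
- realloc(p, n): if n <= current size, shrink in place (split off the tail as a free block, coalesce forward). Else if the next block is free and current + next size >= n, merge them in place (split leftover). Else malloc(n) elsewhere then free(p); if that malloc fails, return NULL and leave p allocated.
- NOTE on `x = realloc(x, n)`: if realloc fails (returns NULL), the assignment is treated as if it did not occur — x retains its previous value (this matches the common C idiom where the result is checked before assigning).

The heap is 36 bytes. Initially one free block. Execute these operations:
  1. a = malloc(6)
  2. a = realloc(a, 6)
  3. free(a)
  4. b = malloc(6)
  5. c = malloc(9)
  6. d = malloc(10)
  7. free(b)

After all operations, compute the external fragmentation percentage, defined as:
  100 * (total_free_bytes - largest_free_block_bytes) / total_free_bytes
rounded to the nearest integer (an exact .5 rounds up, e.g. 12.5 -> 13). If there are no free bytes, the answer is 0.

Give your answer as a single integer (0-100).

Op 1: a = malloc(6) -> a = 0; heap: [0-5 ALLOC][6-35 FREE]
Op 2: a = realloc(a, 6) -> a = 0; heap: [0-5 ALLOC][6-35 FREE]
Op 3: free(a) -> (freed a); heap: [0-35 FREE]
Op 4: b = malloc(6) -> b = 0; heap: [0-5 ALLOC][6-35 FREE]
Op 5: c = malloc(9) -> c = 6; heap: [0-5 ALLOC][6-14 ALLOC][15-35 FREE]
Op 6: d = malloc(10) -> d = 15; heap: [0-5 ALLOC][6-14 ALLOC][15-24 ALLOC][25-35 FREE]
Op 7: free(b) -> (freed b); heap: [0-5 FREE][6-14 ALLOC][15-24 ALLOC][25-35 FREE]
Free blocks: [6 11] total_free=17 largest=11 -> 100*(17-11)/17 = 600/17 ≈ 35.294 -> rounds to 35

Answer: 35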